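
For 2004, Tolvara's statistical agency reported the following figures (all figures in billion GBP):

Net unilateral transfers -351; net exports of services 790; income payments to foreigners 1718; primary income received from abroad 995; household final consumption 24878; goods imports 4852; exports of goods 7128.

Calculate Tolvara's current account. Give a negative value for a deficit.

1992

Goods balance = 7128 - 4852 = 2276
Services balance = 790
Trade balance (goods + services) = 2276 + 790 = 3066
Net primary income = 995 - 1718 = -723
Net secondary income = -351
Current account = 3066 + (-723) + (-351) = 1992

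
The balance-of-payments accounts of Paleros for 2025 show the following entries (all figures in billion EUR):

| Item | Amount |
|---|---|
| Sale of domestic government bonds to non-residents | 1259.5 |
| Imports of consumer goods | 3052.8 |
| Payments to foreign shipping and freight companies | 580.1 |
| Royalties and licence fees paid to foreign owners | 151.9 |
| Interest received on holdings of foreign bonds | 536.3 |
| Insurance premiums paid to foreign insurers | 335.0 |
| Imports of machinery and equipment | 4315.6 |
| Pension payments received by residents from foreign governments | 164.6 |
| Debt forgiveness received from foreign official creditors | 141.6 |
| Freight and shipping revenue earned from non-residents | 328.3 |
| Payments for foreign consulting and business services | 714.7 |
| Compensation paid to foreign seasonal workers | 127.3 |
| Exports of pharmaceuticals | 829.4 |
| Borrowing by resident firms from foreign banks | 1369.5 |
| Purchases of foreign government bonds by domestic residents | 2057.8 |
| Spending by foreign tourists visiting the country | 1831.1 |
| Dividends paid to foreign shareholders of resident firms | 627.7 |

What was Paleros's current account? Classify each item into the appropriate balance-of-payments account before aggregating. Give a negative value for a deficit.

-6215.4

Goods: -3052.8 - 4315.6 + 829.4 = -6539.0
Services: 328.3 - 580.1 + 1831.1 - 714.7 - 335.0 - 151.9 = 377.7
Primary income: -127.3 - 627.7 + 536.3 = -218.7
Secondary income: 164.6
Current account = (-6539.0) + 377.7 + (-218.7) + 164.6 = -6215.4
(Excluded from the current account — financial account: sale of domestic government bonds to non-residents 1259.5, borrowing by resident firms from foreign banks 1369.5, purchases of foreign government bonds by domestic residents 2057.8; capital account: debt forgiveness received from foreign official creditors 141.6.)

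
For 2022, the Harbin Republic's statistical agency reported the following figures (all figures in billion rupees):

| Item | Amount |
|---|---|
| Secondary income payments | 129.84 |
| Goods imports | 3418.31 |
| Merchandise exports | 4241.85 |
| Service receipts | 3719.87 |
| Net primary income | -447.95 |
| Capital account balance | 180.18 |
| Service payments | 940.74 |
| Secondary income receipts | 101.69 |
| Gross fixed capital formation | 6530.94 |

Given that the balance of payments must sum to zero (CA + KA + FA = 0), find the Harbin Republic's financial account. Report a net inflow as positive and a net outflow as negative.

-3306.75

Goods balance = 4241.85 - 3418.31 = 823.54
Services balance = 3719.87 - 940.74 = 2779.13
Trade balance (goods + services) = 823.54 + 2779.13 = 3602.67
Net primary income = -447.95
Net secondary income = 101.69 - 129.84 = -28.15
Current account = 3602.67 + (-447.95) + (-28.15) = 3126.57
Financial account = -(3126.57 + 180.18) = -3306.75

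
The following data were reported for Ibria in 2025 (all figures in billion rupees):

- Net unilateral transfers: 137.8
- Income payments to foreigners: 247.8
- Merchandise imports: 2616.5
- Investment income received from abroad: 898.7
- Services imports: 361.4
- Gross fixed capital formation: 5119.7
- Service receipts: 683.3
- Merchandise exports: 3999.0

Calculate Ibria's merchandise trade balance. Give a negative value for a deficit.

Goods balance = 3999.0 - 2616.5 = 1382.5

1382.5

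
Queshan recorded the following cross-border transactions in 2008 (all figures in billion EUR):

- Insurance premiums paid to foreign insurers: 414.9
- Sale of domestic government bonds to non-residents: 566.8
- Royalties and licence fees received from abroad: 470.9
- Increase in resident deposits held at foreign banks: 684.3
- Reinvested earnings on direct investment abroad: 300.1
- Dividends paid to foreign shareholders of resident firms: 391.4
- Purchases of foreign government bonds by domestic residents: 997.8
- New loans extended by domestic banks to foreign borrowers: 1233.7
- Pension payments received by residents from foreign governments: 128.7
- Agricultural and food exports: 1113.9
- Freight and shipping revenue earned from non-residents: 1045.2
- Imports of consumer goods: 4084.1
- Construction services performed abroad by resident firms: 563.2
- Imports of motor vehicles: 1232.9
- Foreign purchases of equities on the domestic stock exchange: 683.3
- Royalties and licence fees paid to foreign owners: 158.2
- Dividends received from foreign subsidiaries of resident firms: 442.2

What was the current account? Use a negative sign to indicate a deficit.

Goods: -1232.9 - 4084.1 + 1113.9 = -4203.1
Services: 470.9 - 414.9 + 563.2 + 1045.2 - 158.2 = 1506.2
Primary income: 442.2 - 391.4 + 300.1 = 350.9
Secondary income: 128.7
Current account = (-4203.1) + 1506.2 + 350.9 + 128.7 = -2217.3
(Excluded from the current account — financial account: sale of domestic government bonds to non-residents 566.8, increase in resident deposits held at foreign banks 684.3, purchases of foreign government bonds by domestic residents 997.8, new loans extended by domestic banks to foreign borrowers 1233.7, foreign purchases of equities on the domestic stock exchange 683.3.)

-2217.3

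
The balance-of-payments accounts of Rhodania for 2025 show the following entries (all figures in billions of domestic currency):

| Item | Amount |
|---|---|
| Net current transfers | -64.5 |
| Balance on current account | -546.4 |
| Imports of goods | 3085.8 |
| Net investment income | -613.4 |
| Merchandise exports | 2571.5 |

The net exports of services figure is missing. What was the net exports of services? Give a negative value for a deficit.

645.8

Current account = goods balance + services balance + net primary income + net secondary income
Sum of the known components = -1192.2
Net exports of services = CA - (known components) = -546.4 - (-1192.2) = 645.8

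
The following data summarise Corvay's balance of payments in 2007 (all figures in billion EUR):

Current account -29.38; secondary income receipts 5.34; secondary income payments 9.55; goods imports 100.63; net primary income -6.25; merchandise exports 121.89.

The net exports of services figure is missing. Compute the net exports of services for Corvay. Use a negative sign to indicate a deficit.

Current account = goods balance + services balance + net primary income + net secondary income
Sum of the known components = 10.80
Net exports of services = CA - (known components) = -29.38 - 10.80 = -40.18

-40.18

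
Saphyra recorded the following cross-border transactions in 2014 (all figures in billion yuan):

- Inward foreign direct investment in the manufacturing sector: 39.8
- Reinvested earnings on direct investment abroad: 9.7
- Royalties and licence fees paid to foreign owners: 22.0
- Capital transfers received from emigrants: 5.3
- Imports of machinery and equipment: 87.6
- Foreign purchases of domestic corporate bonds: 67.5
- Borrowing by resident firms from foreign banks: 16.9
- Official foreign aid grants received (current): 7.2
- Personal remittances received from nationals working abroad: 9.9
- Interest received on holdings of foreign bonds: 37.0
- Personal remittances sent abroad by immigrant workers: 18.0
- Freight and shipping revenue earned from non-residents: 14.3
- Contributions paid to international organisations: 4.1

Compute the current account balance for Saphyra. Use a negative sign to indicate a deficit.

-53.6

Goods: -87.6
Services: 14.3 - 22.0 = -7.7
Primary income: 9.7 + 37.0 = 46.7
Secondary income: 7.2 + 9.9 - 4.1 - 18.0 = -5.0
Current account = (-87.6) + (-7.7) + 46.7 + (-5.0) = -53.6
(Excluded from the current account — financial account: inward foreign direct investment in the manufacturing sector 39.8, foreign purchases of domestic corporate bonds 67.5, borrowing by resident firms from foreign banks 16.9; capital account: capital transfers received from emigrants 5.3.)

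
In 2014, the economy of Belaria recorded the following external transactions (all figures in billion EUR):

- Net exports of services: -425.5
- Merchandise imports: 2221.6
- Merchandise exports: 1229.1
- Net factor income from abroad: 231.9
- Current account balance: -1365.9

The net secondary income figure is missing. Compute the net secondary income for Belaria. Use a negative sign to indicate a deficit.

-179.8

Current account = goods balance + services balance + net primary income + net secondary income
Sum of the known components = -1186.1
Net secondary income = CA - (known components) = -1365.9 - (-1186.1) = -179.8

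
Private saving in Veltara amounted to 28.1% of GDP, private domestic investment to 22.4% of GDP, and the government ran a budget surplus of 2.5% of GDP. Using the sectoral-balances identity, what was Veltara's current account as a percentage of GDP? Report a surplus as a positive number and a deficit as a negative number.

By the sectoral-balances identity, CA = (S_private - I) + (T - G).
Private balance = 28.1 - 22.4 = 5.7
Government balance (T - G) = 2.5
CA = 5.7 + 2.5 = 8.2

8.2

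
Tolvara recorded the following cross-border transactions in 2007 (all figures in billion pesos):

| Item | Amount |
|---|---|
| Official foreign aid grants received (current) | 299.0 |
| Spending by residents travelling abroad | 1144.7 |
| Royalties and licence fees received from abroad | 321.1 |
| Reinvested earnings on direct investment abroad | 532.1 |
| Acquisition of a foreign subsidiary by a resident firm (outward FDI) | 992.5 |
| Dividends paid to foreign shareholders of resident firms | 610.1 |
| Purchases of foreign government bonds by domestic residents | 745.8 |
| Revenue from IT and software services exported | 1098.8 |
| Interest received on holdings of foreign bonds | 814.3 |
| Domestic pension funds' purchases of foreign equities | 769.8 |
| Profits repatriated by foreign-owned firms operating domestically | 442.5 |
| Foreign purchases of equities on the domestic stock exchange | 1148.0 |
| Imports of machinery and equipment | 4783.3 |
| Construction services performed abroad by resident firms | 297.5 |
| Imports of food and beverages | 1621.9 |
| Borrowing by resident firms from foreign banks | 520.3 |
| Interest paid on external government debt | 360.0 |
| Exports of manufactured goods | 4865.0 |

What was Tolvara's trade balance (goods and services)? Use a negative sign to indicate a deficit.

-967.5

Goods: -1621.9 + 4865.0 - 4783.3 = -1540.2
Services: -1144.7 + 1098.8 + 297.5 + 321.1 = 572.7
Trade balance = -1540.2 + 572.7 = -967.5
(Excluded from the trade balance — secondary income: official foreign aid grants received (current) 299.0; primary income: reinvested earnings on direct investment abroad 532.1, dividends paid to foreign shareholders of resident firms 610.1, interest received on holdings of foreign bonds 814.3, profits repatriated by foreign-owned firms operating domestically 442.5, interest paid on external government debt 360.0; financial account: acquisition of a foreign subsidiary by a resident firm (outward FDI) 992.5, purchases of foreign government bonds by domestic residents 745.8, domestic pension funds' purchases of foreign equities 769.8, foreign purchases of equities on the domestic stock exchange 1148.0, borrowing by resident firms from foreign banks 520.3.)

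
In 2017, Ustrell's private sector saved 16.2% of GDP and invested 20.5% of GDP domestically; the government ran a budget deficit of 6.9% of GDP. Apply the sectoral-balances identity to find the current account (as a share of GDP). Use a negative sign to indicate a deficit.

By the sectoral-balances identity, CA = (S_private - I) + (T - G).
Private balance = 16.2 - 20.5 = -4.3
Government balance (T - G) = -6.9
CA = -4.3 + (-6.9) = -11.2

-11.2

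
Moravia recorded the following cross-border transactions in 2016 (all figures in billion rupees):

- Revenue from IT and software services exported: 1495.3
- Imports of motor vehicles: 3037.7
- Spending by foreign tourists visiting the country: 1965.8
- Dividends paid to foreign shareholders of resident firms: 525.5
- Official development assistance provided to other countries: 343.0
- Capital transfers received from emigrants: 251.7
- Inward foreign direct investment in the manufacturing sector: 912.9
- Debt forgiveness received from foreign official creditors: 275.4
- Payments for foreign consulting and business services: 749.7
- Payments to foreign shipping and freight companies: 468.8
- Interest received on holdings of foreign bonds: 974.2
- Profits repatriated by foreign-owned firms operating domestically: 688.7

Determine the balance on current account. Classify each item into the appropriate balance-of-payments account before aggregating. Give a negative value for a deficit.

Goods: -3037.7
Services: 1965.8 - 468.8 + 1495.3 - 749.7 = 2242.6
Primary income: -688.7 - 525.5 + 974.2 = -240.0
Secondary income: -343.0
Current account = (-3037.7) + 2242.6 + (-240.0) + (-343.0) = -1378.1
(Excluded from the current account — capital account: capital transfers received from emigrants 251.7, debt forgiveness received from foreign official creditors 275.4; financial account: inward foreign direct investment in the manufacturing sector 912.9.)

-1378.1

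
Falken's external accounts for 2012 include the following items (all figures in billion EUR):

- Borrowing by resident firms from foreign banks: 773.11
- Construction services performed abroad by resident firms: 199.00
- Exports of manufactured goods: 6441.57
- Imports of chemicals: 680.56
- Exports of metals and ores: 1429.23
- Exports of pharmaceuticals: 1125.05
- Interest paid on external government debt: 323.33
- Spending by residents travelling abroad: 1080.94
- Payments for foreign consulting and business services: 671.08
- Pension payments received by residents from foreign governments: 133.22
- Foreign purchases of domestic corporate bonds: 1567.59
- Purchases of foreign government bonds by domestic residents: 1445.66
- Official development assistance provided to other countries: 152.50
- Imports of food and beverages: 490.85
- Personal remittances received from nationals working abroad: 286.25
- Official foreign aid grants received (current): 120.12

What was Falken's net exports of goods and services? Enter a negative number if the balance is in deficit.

Goods: 1125.05 - 490.85 - 680.56 + 1429.23 + 6441.57 = 7824.44
Services: -671.08 + 199.00 - 1080.94 = -1553.02
Trade balance = 7824.44 + (-1553.02) = 6271.42
(Excluded from the trade balance — financial account: borrowing by resident firms from foreign banks 773.11, foreign purchases of domestic corporate bonds 1567.59, purchases of foreign government bonds by domestic residents 1445.66; primary income: interest paid on external government debt 323.33; secondary income: pension payments received by residents from foreign governments 133.22, official development assistance provided to other countries 152.50, personal remittances received from nationals working abroad 286.25, official foreign aid grants received (current) 120.12.)

6271.42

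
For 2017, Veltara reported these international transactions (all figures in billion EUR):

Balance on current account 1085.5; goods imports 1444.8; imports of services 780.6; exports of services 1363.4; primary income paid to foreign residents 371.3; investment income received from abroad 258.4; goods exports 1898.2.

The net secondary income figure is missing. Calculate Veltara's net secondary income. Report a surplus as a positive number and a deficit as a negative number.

162.2

Current account = goods balance + services balance + net primary income + net secondary income
Sum of the known components = 923.3
Net secondary income = CA - (known components) = 1085.5 - 923.3 = 162.2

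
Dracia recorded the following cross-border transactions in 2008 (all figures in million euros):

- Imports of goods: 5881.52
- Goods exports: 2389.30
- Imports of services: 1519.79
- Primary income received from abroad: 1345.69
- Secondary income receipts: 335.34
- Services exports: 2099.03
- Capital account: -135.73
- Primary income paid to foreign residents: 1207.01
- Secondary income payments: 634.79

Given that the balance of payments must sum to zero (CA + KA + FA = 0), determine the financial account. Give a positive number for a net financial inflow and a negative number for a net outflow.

Goods balance = 2389.30 - 5881.52 = -3492.22
Services balance = 2099.03 - 1519.79 = 579.24
Trade balance (goods + services) = -3492.22 + 579.24 = -2912.98
Net primary income = 1345.69 - 1207.01 = 138.68
Net secondary income = 335.34 - 634.79 = -299.45
Current account = -2912.98 + 138.68 + (-299.45) = -3073.75
Financial account = -(-3073.75 + (-135.73)) = 3209.48

3209.48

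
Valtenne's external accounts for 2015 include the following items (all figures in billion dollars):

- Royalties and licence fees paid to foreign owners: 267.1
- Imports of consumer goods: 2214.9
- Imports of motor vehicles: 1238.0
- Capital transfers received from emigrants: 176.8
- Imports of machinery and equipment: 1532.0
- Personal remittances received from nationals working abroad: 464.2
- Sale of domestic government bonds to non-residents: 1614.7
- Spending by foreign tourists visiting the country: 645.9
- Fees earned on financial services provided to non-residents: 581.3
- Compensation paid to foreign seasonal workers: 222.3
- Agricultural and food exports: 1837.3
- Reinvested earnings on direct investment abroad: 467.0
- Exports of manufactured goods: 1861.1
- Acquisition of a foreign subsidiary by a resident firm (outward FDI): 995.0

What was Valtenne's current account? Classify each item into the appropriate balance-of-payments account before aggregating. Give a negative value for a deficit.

382.5

Goods: -1532.0 - 2214.9 + 1861.1 - 1238.0 + 1837.3 = -1286.5
Services: 645.9 - 267.1 + 581.3 = 960.1
Primary income: 467.0 - 222.3 = 244.7
Secondary income: 464.2
Current account = (-1286.5) + 960.1 + 244.7 + 464.2 = 382.5
(Excluded from the current account — capital account: capital transfers received from emigrants 176.8; financial account: sale of domestic government bonds to non-residents 1614.7, acquisition of a foreign subsidiary by a resident firm (outward FDI) 995.0.)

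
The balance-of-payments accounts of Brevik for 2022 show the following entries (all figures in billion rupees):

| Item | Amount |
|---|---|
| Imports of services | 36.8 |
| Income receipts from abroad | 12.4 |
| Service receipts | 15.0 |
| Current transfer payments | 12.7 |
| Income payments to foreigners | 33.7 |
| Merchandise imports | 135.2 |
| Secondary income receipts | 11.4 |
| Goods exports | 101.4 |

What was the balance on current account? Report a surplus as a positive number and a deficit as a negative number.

Goods balance = 101.4 - 135.2 = -33.8
Services balance = 15.0 - 36.8 = -21.8
Trade balance (goods + services) = -33.8 + (-21.8) = -55.6
Net primary income = 12.4 - 33.7 = -21.3
Net secondary income = 11.4 - 12.7 = -1.3
Current account = -55.6 + (-21.3) + (-1.3) = -78.2

-78.2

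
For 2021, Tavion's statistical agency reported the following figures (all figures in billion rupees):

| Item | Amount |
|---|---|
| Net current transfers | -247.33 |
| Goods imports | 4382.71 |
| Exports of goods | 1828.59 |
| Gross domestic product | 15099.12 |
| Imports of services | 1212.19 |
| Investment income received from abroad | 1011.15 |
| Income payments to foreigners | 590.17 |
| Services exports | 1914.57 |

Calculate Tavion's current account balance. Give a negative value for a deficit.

Goods balance = 1828.59 - 4382.71 = -2554.12
Services balance = 1914.57 - 1212.19 = 702.38
Trade balance (goods + services) = -2554.12 + 702.38 = -1851.74
Net primary income = 1011.15 - 590.17 = 420.98
Net secondary income = -247.33
Current account = -1851.74 + 420.98 + (-247.33) = -1678.09

-1678.09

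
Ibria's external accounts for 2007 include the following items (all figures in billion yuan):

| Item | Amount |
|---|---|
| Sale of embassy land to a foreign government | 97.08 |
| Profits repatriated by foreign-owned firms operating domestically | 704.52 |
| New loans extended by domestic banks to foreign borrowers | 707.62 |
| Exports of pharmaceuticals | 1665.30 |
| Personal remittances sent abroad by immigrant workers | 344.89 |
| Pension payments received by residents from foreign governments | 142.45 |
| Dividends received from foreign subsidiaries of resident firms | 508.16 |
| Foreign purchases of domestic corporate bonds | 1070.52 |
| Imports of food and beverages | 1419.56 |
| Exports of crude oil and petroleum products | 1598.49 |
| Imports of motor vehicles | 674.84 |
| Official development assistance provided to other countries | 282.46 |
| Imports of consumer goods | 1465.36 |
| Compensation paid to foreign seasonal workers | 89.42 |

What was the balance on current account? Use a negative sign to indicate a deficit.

-1066.65

Goods: -1465.36 - 674.84 + 1598.49 - 1419.56 + 1665.30 = -295.97
Primary income: -704.52 + 508.16 - 89.42 = -285.78
Secondary income: -344.89 - 282.46 + 142.45 = -484.90
Current account = (-295.97) + (-285.78) + (-484.90) = -1066.65
(Excluded from the current account — capital account: sale of embassy land to a foreign government 97.08; financial account: new loans extended by domestic banks to foreign borrowers 707.62, foreign purchases of domestic corporate bonds 1070.52.)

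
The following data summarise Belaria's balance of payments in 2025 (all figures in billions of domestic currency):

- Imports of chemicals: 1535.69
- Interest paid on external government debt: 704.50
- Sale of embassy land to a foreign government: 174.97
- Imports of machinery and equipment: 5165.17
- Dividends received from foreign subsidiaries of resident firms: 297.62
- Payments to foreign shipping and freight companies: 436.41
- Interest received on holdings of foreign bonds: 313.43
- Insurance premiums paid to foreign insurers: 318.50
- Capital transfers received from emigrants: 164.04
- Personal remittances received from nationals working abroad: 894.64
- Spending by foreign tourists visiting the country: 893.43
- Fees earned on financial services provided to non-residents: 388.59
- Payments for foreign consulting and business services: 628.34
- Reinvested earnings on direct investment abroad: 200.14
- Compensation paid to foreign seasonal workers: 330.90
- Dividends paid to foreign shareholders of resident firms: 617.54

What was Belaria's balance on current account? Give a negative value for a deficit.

-6749.20

Goods: -5165.17 - 1535.69 = -6700.86
Services: 388.59 + 893.43 - 318.50 - 628.34 - 436.41 = -101.23
Primary income: 200.14 - 617.54 + 313.43 - 704.50 - 330.90 + 297.62 = -841.75
Secondary income: 894.64
Current account = (-6700.86) + (-101.23) + (-841.75) + 894.64 = -6749.20
(Excluded from the current account — capital account: sale of embassy land to a foreign government 174.97, capital transfers received from emigrants 164.04.)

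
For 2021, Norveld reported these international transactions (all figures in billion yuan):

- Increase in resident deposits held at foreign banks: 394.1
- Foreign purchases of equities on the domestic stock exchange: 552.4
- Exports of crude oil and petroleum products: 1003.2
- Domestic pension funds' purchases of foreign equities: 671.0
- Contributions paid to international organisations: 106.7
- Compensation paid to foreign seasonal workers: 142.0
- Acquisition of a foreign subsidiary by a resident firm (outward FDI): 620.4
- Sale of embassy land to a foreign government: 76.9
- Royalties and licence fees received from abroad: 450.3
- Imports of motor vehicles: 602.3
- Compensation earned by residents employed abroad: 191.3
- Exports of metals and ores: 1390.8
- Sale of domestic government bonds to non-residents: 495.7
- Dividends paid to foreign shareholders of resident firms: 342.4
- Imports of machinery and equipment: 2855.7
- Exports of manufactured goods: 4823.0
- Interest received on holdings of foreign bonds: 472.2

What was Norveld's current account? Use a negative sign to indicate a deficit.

4281.7

Goods: 4823.0 - 602.3 - 2855.7 + 1003.2 + 1390.8 = 3759.0
Services: 450.3
Primary income: 191.3 + 472.2 - 342.4 - 142.0 = 179.1
Secondary income: -106.7
Current account = 3759.0 + 450.3 + 179.1 + (-106.7) = 4281.7
(Excluded from the current account — financial account: increase in resident deposits held at foreign banks 394.1, foreign purchases of equities on the domestic stock exchange 552.4, domestic pension funds' purchases of foreign equities 671.0, acquisition of a foreign subsidiary by a resident firm (outward FDI) 620.4, sale of domestic government bonds to non-residents 495.7; capital account: sale of embassy land to a foreign government 76.9.)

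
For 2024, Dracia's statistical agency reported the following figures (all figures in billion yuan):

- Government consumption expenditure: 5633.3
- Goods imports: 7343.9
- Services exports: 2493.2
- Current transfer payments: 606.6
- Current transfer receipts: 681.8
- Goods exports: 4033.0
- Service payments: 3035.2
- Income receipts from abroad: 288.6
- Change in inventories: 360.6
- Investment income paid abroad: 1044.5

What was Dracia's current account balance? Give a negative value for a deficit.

-4533.6

Goods balance = 4033.0 - 7343.9 = -3310.9
Services balance = 2493.2 - 3035.2 = -542.0
Trade balance (goods + services) = -3310.9 + (-542.0) = -3852.9
Net primary income = 288.6 - 1044.5 = -755.9
Net secondary income = 681.8 - 606.6 = 75.2
Current account = -3852.9 + (-755.9) + 75.2 = -4533.6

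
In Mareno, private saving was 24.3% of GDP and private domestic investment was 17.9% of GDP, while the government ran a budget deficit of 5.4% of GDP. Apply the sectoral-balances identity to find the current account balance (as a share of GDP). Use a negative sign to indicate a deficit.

1.0

By the sectoral-balances identity, CA = (S_private - I) + (T - G).
Private balance = 24.3 - 17.9 = 6.4
Government balance (T - G) = -5.4
CA = 6.4 + (-5.4) = 1.0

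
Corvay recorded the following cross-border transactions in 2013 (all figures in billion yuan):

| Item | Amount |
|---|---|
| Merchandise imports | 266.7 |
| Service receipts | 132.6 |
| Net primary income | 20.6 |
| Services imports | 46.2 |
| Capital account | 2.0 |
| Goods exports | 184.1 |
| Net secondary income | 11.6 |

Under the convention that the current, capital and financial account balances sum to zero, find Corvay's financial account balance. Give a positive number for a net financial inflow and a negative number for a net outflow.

Goods balance = 184.1 - 266.7 = -82.6
Services balance = 132.6 - 46.2 = 86.4
Trade balance (goods + services) = -82.6 + 86.4 = 3.8
Net primary income = 20.6
Net secondary income = 11.6
Current account = 3.8 + 20.6 + 11.6 = 36.0
Financial account = -(36.0 + 2.0) = -38.0

-38.0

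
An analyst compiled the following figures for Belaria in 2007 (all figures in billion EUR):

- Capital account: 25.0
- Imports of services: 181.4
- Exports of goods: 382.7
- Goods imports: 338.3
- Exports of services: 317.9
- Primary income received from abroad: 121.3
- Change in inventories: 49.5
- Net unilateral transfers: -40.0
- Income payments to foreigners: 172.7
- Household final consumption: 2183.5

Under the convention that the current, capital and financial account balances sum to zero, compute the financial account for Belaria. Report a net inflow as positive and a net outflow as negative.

-114.5

Goods balance = 382.7 - 338.3 = 44.4
Services balance = 317.9 - 181.4 = 136.5
Trade balance (goods + services) = 44.4 + 136.5 = 180.9
Net primary income = 121.3 - 172.7 = -51.4
Net secondary income = -40.0
Current account = 180.9 + (-51.4) + (-40.0) = 89.5
Financial account = -(89.5 + 25.0) = -114.5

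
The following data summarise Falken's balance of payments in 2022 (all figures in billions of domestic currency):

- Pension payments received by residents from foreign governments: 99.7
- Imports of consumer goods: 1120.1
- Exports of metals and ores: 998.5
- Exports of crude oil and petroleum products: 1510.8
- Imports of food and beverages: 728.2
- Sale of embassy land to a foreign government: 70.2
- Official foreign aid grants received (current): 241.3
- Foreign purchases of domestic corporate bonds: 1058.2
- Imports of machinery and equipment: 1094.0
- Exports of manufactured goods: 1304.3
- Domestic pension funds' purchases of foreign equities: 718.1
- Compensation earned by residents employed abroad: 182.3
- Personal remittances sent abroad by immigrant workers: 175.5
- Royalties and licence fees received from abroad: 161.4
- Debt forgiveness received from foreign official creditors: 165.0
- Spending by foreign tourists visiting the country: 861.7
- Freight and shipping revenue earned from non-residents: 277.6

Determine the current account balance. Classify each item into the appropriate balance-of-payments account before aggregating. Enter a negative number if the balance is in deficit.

Goods: 998.5 - 728.2 + 1510.8 - 1094.0 + 1304.3 - 1120.1 = 871.3
Services: 161.4 + 861.7 + 277.6 = 1300.7
Primary income: 182.3
Secondary income: 241.3 - 175.5 + 99.7 = 165.5
Current account = 871.3 + 1300.7 + 182.3 + 165.5 = 2519.8
(Excluded from the current account — capital account: sale of embassy land to a foreign government 70.2, debt forgiveness received from foreign official creditors 165.0; financial account: foreign purchases of domestic corporate bonds 1058.2, domestic pension funds' purchases of foreign equities 718.1.)

2519.8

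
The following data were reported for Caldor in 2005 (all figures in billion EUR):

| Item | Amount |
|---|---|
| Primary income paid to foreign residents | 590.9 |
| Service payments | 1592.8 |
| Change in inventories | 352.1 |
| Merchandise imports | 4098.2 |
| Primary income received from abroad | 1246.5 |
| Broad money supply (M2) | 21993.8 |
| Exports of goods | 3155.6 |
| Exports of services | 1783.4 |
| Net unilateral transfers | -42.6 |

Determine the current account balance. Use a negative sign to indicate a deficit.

Goods balance = 3155.6 - 4098.2 = -942.6
Services balance = 1783.4 - 1592.8 = 190.6
Trade balance (goods + services) = -942.6 + 190.6 = -752.0
Net primary income = 1246.5 - 590.9 = 655.6
Net secondary income = -42.6
Current account = -752.0 + 655.6 + (-42.6) = -139.0

-139.0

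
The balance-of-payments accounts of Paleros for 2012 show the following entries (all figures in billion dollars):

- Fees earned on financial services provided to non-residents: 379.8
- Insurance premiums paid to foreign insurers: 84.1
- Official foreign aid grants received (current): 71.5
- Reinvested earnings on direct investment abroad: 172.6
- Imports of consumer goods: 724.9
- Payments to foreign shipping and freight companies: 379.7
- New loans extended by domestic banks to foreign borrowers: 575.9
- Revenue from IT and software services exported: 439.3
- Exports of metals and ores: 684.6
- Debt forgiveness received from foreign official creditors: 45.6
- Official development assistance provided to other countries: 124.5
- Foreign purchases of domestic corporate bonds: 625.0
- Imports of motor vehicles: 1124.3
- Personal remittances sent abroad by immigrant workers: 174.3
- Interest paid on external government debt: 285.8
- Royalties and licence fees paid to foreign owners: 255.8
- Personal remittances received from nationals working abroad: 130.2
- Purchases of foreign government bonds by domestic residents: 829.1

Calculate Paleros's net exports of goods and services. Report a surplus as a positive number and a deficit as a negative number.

-1065.1

Goods: -1124.3 - 724.9 + 684.6 = -1164.6
Services: 379.8 - 255.8 - 84.1 + 439.3 - 379.7 = 99.5
Trade balance = -1164.6 + 99.5 = -1065.1
(Excluded from the trade balance — secondary income: official foreign aid grants received (current) 71.5, official development assistance provided to other countries 124.5, personal remittances sent abroad by immigrant workers 174.3, personal remittances received from nationals working abroad 130.2; primary income: reinvested earnings on direct investment abroad 172.6, interest paid on external government debt 285.8; financial account: new loans extended by domestic banks to foreign borrowers 575.9, foreign purchases of domestic corporate bonds 625.0, purchases of foreign government bonds by domestic residents 829.1; capital account: debt forgiveness received from foreign official creditors 45.6.)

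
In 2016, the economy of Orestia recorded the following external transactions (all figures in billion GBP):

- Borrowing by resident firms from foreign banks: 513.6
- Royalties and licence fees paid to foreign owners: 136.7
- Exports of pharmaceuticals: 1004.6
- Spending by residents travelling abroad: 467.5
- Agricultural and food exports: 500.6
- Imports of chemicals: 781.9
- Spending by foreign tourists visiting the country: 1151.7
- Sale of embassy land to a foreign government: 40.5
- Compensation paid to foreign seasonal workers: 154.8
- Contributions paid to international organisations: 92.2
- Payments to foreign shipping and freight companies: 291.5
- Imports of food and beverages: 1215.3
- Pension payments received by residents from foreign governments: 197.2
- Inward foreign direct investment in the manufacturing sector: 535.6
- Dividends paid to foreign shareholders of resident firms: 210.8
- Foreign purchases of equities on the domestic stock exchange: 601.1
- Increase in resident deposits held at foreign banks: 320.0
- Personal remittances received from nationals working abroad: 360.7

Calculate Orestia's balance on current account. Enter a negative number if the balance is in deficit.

Goods: 500.6 - 781.9 + 1004.6 - 1215.3 = -492.0
Services: -467.5 + 1151.7 - 136.7 - 291.5 = 256.0
Primary income: -210.8 - 154.8 = -365.6
Secondary income: -92.2 + 360.7 + 197.2 = 465.7
Current account = (-492.0) + 256.0 + (-365.6) + 465.7 = -135.9
(Excluded from the current account — financial account: borrowing by resident firms from foreign banks 513.6, inward foreign direct investment in the manufacturing sector 535.6, foreign purchases of equities on the domestic stock exchange 601.1, increase in resident deposits held at foreign banks 320.0; capital account: sale of embassy land to a foreign government 40.5.)

-135.9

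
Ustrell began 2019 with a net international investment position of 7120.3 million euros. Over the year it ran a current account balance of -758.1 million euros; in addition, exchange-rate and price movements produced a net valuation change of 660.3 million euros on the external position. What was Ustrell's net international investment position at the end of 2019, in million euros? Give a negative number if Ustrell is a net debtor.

7022.5

Change in NIIP = current account + net valuation change = -758.1 + 660.3 = -97.8
End-of-year NIIP = 7120.3 + (-97.8) = 7022.5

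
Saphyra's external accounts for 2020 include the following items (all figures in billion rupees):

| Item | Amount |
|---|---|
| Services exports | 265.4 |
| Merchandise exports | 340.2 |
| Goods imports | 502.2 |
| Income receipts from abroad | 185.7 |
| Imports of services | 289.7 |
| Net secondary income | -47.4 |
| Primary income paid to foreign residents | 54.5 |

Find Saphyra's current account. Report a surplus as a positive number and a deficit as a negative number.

Goods balance = 340.2 - 502.2 = -162.0
Services balance = 265.4 - 289.7 = -24.3
Trade balance (goods + services) = -162.0 + (-24.3) = -186.3
Net primary income = 185.7 - 54.5 = 131.2
Net secondary income = -47.4
Current account = -186.3 + 131.2 + (-47.4) = -102.5

-102.5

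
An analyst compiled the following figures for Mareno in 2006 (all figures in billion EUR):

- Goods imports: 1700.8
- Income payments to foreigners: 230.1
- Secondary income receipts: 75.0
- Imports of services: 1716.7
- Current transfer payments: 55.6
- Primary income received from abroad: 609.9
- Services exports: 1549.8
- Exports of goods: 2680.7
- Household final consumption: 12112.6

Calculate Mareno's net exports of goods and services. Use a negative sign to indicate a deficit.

813.0

Goods balance = 2680.7 - 1700.8 = 979.9
Services balance = 1549.8 - 1716.7 = -166.9
Trade balance (goods + services) = 979.9 + (-166.9) = 813.0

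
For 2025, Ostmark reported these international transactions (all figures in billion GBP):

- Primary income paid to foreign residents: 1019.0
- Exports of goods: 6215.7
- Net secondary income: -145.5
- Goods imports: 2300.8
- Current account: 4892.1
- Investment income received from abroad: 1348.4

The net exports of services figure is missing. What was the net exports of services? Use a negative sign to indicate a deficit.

Current account = goods balance + services balance + net primary income + net secondary income
Sum of the known components = 4098.8
Net exports of services = CA - (known components) = 4892.1 - 4098.8 = 793.3

793.3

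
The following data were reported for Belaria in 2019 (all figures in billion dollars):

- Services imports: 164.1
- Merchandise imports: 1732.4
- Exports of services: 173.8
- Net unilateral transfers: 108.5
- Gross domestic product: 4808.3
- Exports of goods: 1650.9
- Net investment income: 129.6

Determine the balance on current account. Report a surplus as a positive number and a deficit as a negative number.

166.3

Goods balance = 1650.9 - 1732.4 = -81.5
Services balance = 173.8 - 164.1 = 9.7
Trade balance (goods + services) = -81.5 + 9.7 = -71.8
Net primary income = 129.6
Net secondary income = 108.5
Current account = -71.8 + 129.6 + 108.5 = 166.3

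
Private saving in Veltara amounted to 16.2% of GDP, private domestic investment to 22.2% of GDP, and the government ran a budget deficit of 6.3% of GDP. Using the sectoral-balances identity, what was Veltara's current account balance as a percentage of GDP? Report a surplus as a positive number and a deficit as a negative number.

-12.3

By the sectoral-balances identity, CA = (S_private - I) + (T - G).
Private balance = 16.2 - 22.2 = -6.0
Government balance (T - G) = -6.3
CA = -6.0 + (-6.3) = -12.3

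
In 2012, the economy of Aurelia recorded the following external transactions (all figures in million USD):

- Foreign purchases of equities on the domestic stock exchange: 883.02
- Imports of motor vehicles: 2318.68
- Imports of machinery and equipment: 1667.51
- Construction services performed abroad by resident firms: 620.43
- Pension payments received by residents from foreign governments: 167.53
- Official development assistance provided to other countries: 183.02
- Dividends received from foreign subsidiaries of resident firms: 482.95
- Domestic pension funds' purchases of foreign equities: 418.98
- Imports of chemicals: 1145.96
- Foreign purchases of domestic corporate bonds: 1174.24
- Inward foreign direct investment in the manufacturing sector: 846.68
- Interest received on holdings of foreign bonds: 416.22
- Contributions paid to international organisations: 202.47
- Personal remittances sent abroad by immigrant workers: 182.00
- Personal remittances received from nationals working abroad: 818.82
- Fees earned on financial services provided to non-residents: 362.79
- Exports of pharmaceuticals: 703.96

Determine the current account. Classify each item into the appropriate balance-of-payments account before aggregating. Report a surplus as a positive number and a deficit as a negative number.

-2126.94

Goods: -2318.68 - 1667.51 - 1145.96 + 703.96 = -4428.19
Services: 362.79 + 620.43 = 983.22
Primary income: 416.22 + 482.95 = 899.17
Secondary income: 167.53 + 818.82 - 202.47 - 183.02 - 182.00 = 418.86
Current account = (-4428.19) + 983.22 + 899.17 + 418.86 = -2126.94
(Excluded from the current account — financial account: foreign purchases of equities on the domestic stock exchange 883.02, domestic pension funds' purchases of foreign equities 418.98, foreign purchases of domestic corporate bonds 1174.24, inward foreign direct investment in the manufacturing sector 846.68.)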